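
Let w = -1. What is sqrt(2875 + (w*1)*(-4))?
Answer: sqrt(2879) ≈ 53.656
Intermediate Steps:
sqrt(2875 + (w*1)*(-4)) = sqrt(2875 - 1*1*(-4)) = sqrt(2875 - 1*(-4)) = sqrt(2875 + 4) = sqrt(2879)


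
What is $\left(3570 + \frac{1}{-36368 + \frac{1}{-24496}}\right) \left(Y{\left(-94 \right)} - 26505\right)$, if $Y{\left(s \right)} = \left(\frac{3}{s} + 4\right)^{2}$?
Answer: $- \frac{372201611521414985867}{3935865997122} \approx -9.4567 \cdot 10^{7}$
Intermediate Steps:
$Y{\left(s \right)} = \left(4 + \frac{3}{s}\right)^{2}$
$\left(3570 + \frac{1}{-36368 + \frac{1}{-24496}}\right) \left(Y{\left(-94 \right)} - 26505\right) = \left(3570 + \frac{1}{-36368 + \frac{1}{-24496}}\right) \left(\frac{\left(3 + 4 \left(-94\right)\right)^{2}}{8836} - 26505\right) = \left(3570 + \frac{1}{-36368 - \frac{1}{24496}}\right) \left(\frac{\left(3 - 376\right)^{2}}{8836} - 26505\right) = \left(3570 + \frac{1}{- \frac{890870529}{24496}}\right) \left(\frac{\left(-373\right)^{2}}{8836} - 26505\right) = \left(3570 - \frac{24496}{890870529}\right) \left(\frac{1}{8836} \cdot 139129 - 26505\right) = \frac{3180407764034 \left(\frac{139129}{8836} - 26505\right)}{890870529} = \frac{3180407764034}{890870529} \left(- \frac{234059051}{8836}\right) = - \frac{372201611521414985867}{3935865997122}$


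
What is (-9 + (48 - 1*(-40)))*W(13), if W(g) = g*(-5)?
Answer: -5135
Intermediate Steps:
W(g) = -5*g
(-9 + (48 - 1*(-40)))*W(13) = (-9 + (48 - 1*(-40)))*(-5*13) = (-9 + (48 + 40))*(-65) = (-9 + 88)*(-65) = 79*(-65) = -5135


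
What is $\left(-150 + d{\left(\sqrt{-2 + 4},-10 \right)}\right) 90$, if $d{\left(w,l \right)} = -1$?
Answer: $-13590$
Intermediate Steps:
$\left(-150 + d{\left(\sqrt{-2 + 4},-10 \right)}\right) 90 = \left(-150 - 1\right) 90 = \left(-151\right) 90 = -13590$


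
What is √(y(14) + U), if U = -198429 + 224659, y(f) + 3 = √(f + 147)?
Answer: √(26227 + √161) ≈ 161.99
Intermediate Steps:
y(f) = -3 + √(147 + f) (y(f) = -3 + √(f + 147) = -3 + √(147 + f))
U = 26230
√(y(14) + U) = √((-3 + √(147 + 14)) + 26230) = √((-3 + √161) + 26230) = √(26227 + √161)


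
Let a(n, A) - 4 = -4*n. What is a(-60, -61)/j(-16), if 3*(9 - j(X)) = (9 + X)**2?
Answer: -366/11 ≈ -33.273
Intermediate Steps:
j(X) = 9 - (9 + X)**2/3
a(n, A) = 4 - 4*n
a(-60, -61)/j(-16) = (4 - 4*(-60))/(9 - (9 - 16)**2/3) = (4 + 240)/(9 - 1/3*(-7)**2) = 244/(9 - 1/3*49) = 244/(9 - 49/3) = 244/(-22/3) = 244*(-3/22) = -366/11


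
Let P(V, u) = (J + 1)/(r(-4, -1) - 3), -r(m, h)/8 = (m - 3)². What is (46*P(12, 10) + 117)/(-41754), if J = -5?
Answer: -46399/16492830 ≈ -0.0028133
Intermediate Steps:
r(m, h) = -8*(-3 + m)² (r(m, h) = -8*(m - 3)² = -8*(-3 + m)²)
P(V, u) = 4/395 (P(V, u) = (-5 + 1)/(-8*(-3 - 4)² - 3) = -4/(-8*(-7)² - 3) = -4/(-8*49 - 3) = -4/(-392 - 3) = -4/(-395) = -4*(-1/395) = 4/395)
(46*P(12, 10) + 117)/(-41754) = (46*(4/395) + 117)/(-41754) = (184/395 + 117)*(-1/41754) = (46399/395)*(-1/41754) = -46399/16492830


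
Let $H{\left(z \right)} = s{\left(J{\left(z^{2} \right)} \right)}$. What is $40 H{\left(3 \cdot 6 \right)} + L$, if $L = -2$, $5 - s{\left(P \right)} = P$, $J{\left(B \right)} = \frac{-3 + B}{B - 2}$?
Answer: $\frac{25458}{161} \approx 158.12$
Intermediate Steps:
$J{\left(B \right)} = \frac{-3 + B}{-2 + B}$
$s{\left(P \right)} = 5 - P$
$H{\left(z \right)} = 5 - \frac{-3 + z^{2}}{-2 + z^{2}}$
$40 H{\left(3 \cdot 6 \right)} + L = 40 \frac{-7 + 4 \left(3 \cdot 6\right)^{2}}{-2 + \left(3 \cdot 6\right)^{2}} - 2 = 40 \frac{-7 + 4 \cdot 18^{2}}{-2 + 18^{2}} - 2 = 40 \frac{-7 + 4 \cdot 324}{-2 + 324} - 2 = 40 \frac{-7 + 1296}{322} - 2 = 40 \cdot \frac{1}{322} \cdot 1289 - 2 = 40 \cdot \frac{1289}{322} - 2 = \frac{25780}{161} - 2 = \frac{25458}{161}$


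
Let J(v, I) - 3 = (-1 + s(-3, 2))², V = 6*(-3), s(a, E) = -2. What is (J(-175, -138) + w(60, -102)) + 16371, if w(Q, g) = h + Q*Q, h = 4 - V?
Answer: 20005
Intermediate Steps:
V = -18
h = 22 (h = 4 - 1*(-18) = 4 + 18 = 22)
J(v, I) = 12 (J(v, I) = 3 + (-1 - 2)² = 3 + (-3)² = 3 + 9 = 12)
w(Q, g) = 22 + Q² (w(Q, g) = 22 + Q*Q = 22 + Q²)
(J(-175, -138) + w(60, -102)) + 16371 = (12 + (22 + 60²)) + 16371 = (12 + (22 + 3600)) + 16371 = (12 + 3622) + 16371 = 3634 + 16371 = 20005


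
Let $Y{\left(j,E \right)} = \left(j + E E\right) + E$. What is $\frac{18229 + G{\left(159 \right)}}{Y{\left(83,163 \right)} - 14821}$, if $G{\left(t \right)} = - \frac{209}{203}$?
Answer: $\frac{616713}{405797} \approx 1.5198$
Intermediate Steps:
$Y{\left(j,E \right)} = E + j + E^{2}$ ($Y{\left(j,E \right)} = \left(j + E^{2}\right) + E = E + j + E^{2}$)
$G{\left(t \right)} = - \frac{209}{203}$ ($G{\left(t \right)} = \left(-209\right) \frac{1}{203} = - \frac{209}{203}$)
$\frac{18229 + G{\left(159 \right)}}{Y{\left(83,163 \right)} - 14821} = \frac{18229 - \frac{209}{203}}{\left(163 + 83 + 163^{2}\right) - 14821} = \frac{3700278}{203 \left(\left(163 + 83 + 26569\right) - 14821\right)} = \frac{3700278}{203 \left(26815 - 14821\right)} = \frac{3700278}{203 \cdot 11994} = \frac{3700278}{203} \cdot \frac{1}{11994} = \frac{616713}{405797}$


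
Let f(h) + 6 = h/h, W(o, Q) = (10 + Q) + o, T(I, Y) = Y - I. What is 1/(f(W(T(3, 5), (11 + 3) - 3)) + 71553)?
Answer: 1/71548 ≈ 1.3977e-5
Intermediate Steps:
W(o, Q) = 10 + Q + o
f(h) = -5 (f(h) = -6 + h/h = -6 + 1 = -5)
1/(f(W(T(3, 5), (11 + 3) - 3)) + 71553) = 1/(-5 + 71553) = 1/71548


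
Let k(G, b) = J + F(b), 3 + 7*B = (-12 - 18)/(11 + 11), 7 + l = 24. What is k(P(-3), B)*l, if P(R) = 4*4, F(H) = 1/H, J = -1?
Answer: -2125/48 ≈ -44.271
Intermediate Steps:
l = 17 (l = -7 + 24 = 17)
B = -48/77 (B = -3/7 + ((-12 - 18)/(11 + 11))/7 = -3/7 + (-30/22)/7 = -3/7 + (-30*1/22)/7 = -3/7 + (1/7)*(-15/11) = -3/7 - 15/77 = -48/77 ≈ -0.62338)
P(R) = 16
k(G, b) = -1 + 1/b
k(P(-3), B)*l = ((1 - 1*(-48/77))/(-48/77))*17 = -77*(1 + 48/77)/48*17 = -77/48*125/77*17 = -125/48*17 = -2125/48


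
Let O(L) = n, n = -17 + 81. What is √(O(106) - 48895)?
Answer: I*√48831 ≈ 220.98*I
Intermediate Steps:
n = 64
O(L) = 64
√(O(106) - 48895) = √(64 - 48895) = √(-48831) = I*√48831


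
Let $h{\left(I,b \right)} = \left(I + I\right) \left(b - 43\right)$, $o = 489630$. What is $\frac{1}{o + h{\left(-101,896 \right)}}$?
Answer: $\frac{1}{317324} \approx 3.1514 \cdot 10^{-6}$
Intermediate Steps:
$h{\left(I,b \right)} = 2 I \left(-43 + b\right)$
$\frac{1}{o + h{\left(-101,896 \right)}} = \frac{1}{489630 + 2 \left(-101\right) \left(-43 + 896\right)} = \frac{1}{489630 + 2 \left(-101\right) 853} = \frac{1}{489630 - 172306} = \frac{1}{317324}$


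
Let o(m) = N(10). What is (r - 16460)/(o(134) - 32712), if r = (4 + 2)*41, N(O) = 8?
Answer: 8107/16352 ≈ 0.49578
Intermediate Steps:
r = 246 (r = 6*41 = 246)
o(m) = 8
(r - 16460)/(o(134) - 32712) = (246 - 16460)/(8 - 32712) = -16214/(-32704) = -16214*(-1/32704) = 8107/16352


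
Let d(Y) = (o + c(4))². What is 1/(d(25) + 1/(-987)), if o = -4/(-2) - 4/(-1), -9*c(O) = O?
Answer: 26649/822473 ≈ 0.032401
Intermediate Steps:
c(O) = -O/9
o = 6 (o = -4*(-½) - 4*(-1) = 2 + 4 = 6)
d(Y) = 2500/81 (d(Y) = (6 - ⅑*4)² = (6 - 4/9)² = (50/9)² = 2500/81)
1/(d(25) + 1/(-987)) = 1/(2500/81 + 1/(-987)) = 1/(2500/81 - 1/987) = 1/(822473/26649) = 26649/822473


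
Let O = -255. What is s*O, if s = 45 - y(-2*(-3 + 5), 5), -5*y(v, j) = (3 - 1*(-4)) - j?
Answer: -11577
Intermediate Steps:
y(v, j) = -7/5 + j/5 (y(v, j) = -((3 - 1*(-4)) - j)/5 = -((3 + 4) - j)/5 = -(7 - j)/5 = -7/5 + j/5)
s = 227/5 (s = 45 - (-7/5 + (1/5)*5) = 45 - (-7/5 + 1) = 45 - 1*(-2/5) = 45 + 2/5 = 227/5 ≈ 45.400)
s*O = (227/5)*(-255) = -11577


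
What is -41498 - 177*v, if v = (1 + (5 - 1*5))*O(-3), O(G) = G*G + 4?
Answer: -43799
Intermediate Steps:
O(G) = 4 + G**2 (O(G) = G**2 + 4 = 4 + G**2)
v = 13 (v = (1 + (5 - 1*5))*(4 + (-3)**2) = (1 + (5 - 5))*(4 + 9) = (1 + 0)*13 = 1*13 = 13)
-41498 - 177*v = -41498 - 177*13 = -41498 - 1*2301 = -41498 - 2301 = -43799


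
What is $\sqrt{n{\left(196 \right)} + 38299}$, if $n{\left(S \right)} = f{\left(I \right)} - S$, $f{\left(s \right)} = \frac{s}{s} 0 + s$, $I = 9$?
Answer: $4 \sqrt{2382} \approx 195.22$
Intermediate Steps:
$f{\left(s \right)} = s$ ($f{\left(s \right)} = 1 \cdot 0 + s = 0 + s = s$)
$n{\left(S \right)} = 9 - S$
$\sqrt{n{\left(196 \right)} + 38299} = \sqrt{\left(9 - 196\right) + 38299} = \sqrt{-187 + 38299} = \sqrt{38112} = 4 \sqrt{2382}$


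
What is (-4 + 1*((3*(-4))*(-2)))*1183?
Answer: 23660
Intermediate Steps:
(-4 + 1*((3*(-4))*(-2)))*1183 = (-4 + 1*(-12*(-2)))*1183 = (-4 + 1*24)*1183 = (-4 + 24)*1183 = 20*1183 = 23660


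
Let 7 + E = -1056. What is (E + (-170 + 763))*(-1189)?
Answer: 558830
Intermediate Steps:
E = -1063 (E = -7 - 1056 = -1063)
(E + (-170 + 763))*(-1189) = (-1063 + (-170 + 763))*(-1189) = (-1063 + 593)*(-1189) = -470*(-1189) = 558830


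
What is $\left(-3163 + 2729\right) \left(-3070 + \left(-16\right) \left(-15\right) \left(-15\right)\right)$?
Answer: $2894780$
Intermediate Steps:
$\left(-3163 + 2729\right) \left(-3070 + \left(-16\right) \left(-15\right) \left(-15\right)\right) = - 434 \left(-3070 + 240 \left(-15\right)\right) = - 434 \left(-3070 - 3600\right) = \left(-434\right) \left(-6670\right) = 2894780$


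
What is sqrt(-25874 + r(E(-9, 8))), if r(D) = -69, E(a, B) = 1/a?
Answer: I*sqrt(25943) ≈ 161.07*I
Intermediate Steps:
sqrt(-25874 + r(E(-9, 8))) = sqrt(-25874 - 69) = sqrt(-25943) = I*sqrt(25943)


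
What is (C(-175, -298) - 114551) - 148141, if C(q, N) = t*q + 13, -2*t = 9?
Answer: -523783/2 ≈ -2.6189e+5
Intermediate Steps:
t = -9/2 (t = -½*9 = -9/2 ≈ -4.5000)
C(q, N) = 13 - 9*q/2 (C(q, N) = -9*q/2 + 13 = 13 - 9*q/2)
(C(-175, -298) - 114551) - 148141 = ((13 - 9/2*(-175)) - 114551) - 148141 = ((13 + 1575/2) - 114551) - 148141 = (1601/2 - 114551) - 148141 = -227501/2 - 148141 = -523783/2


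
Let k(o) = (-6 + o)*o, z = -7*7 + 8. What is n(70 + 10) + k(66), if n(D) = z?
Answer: 3919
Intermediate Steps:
z = -41 (z = -49 + 8 = -41)
n(D) = -41
k(o) = o*(-6 + o)
n(70 + 10) + k(66) = -41 + 66*(-6 + 66) = -41 + 66*60 = -41 + 3960 = 3919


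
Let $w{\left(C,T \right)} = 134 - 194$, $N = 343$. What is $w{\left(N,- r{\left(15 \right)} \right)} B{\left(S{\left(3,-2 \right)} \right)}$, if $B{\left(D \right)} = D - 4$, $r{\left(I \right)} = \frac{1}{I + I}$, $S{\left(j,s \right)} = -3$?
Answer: $420$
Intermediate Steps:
$r{\left(I \right)} = \frac{1}{2 I}$
$B{\left(D \right)} = -4 + D$
$w{\left(C,T \right)} = -60$ ($w{\left(C,T \right)} = 134 - 194 = -60$)
$w{\left(N,- r{\left(15 \right)} \right)} B{\left(S{\left(3,-2 \right)} \right)} = - 60 \left(-4 - 3\right) = \left(-60\right) \left(-7\right) = 420$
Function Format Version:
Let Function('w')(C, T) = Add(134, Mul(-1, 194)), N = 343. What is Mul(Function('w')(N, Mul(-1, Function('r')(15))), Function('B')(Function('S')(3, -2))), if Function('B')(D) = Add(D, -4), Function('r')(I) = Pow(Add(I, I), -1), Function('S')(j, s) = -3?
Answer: 420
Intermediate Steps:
Function('r')(I) = Mul(Rational(1, 2), Pow(I, -1)) (Function('r')(I) = Pow(Mul(2, I), -1) = Mul(Rational(1, 2), Pow(I, -1)))
Function('B')(D) = Add(-4, D)
Function('w')(C, T) = -60 (Function('w')(C, T) = Add(134, -194) = -60)
Mul(Function('w')(N, Mul(-1, Function('r')(15))), Function('B')(Function('S')(3, -2))) = Mul(-60, Add(-4, -3)) = Mul(-60, -7) = 420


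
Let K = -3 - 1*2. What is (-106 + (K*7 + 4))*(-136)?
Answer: 18632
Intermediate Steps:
K = -5 (K = -3 - 2 = -5)
(-106 + (K*7 + 4))*(-136) = (-106 + (-5*7 + 4))*(-136) = (-106 + (-35 + 4))*(-136) = (-106 - 31)*(-136) = -137*(-136) = 18632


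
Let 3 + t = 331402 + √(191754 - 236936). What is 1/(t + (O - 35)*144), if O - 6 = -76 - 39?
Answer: 310663/96511544751 - I*√45182/96511544751 ≈ 3.2189e-6 - 2.2024e-9*I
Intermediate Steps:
O = -109 (O = 6 + (-76 - 39) = 6 - 115 = -109)
t = 331399 + I*√45182 (t = -3 + (331402 + √(191754 - 236936)) = -3 + (331402 + √(-45182)) = -3 + (331402 + I*√45182) = 331399 + I*√45182 ≈ 3.314e+5 + 212.56*I)
1/(t + (O - 35)*144) = 1/((331399 + I*√45182) + (-109 - 35)*144) = 1/((331399 + I*√45182) - 144*144) = 1/((331399 + I*√45182) - 20736) = 1/(310663 + I*√45182)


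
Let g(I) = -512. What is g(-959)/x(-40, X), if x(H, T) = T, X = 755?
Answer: -512/755 ≈ -0.67815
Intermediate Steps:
g(-959)/x(-40, X) = -512/755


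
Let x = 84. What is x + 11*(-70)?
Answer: -686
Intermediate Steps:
x + 11*(-70) = 84 + 11*(-70) = 84 - 770 = -686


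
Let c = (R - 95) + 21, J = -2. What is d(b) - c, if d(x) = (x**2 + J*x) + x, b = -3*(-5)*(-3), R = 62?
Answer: 2082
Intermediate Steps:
c = -12 (c = (62 - 95) + 21 = -33 + 21 = -12)
b = -45 (b = 15*(-3) = -45)
d(x) = x**2 - x (d(x) = (x**2 - 2*x) + x = x**2 - x)
d(b) - c = -45*(-1 - 45) - 1*(-12) = -45*(-46) + 12 = 2070 + 12 = 2082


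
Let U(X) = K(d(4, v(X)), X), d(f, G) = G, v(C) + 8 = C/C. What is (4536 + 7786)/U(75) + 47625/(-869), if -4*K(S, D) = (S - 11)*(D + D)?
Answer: -21439057/586575 ≈ -36.550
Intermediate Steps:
v(C) = -7 (v(C) = -8 + C/C = -8 + 1 = -7)
K(S, D) = -D*(-11 + S)/2 (K(S, D) = -(S - 11)*(D + D)/4 = -(-11 + S)*2*D/4 = -D*(-11 + S)/2)
U(X) = 9*X (U(X) = X*(11 - 1*(-7))/2 = X*(11 + 7)/2 = (1/2)*X*18 = 9*X)
(4536 + 7786)/U(75) + 47625/(-869) = (4536 + 7786)/((9*75)) + 47625/(-869) = 12322/675 + 47625*(-1/869) = 12322*(1/675) - 47625/869 = 12322/675 - 47625/869 = -21439057/586575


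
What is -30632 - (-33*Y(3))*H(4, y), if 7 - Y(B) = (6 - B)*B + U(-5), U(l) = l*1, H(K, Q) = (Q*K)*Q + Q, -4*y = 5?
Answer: -30137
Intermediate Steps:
y = -5/4 (y = -¼*5 = -5/4 ≈ -1.2500)
H(K, Q) = Q + K*Q² (H(K, Q) = (K*Q)*Q + Q = K*Q² + Q = Q + K*Q²)
U(l) = l
Y(B) = 12 - B*(6 - B) (Y(B) = 7 - ((6 - B)*B - 5) = 7 - (B*(6 - B) - 5) = 7 - (-5 + B*(6 - B)) = 7 + (5 - B*(6 - B)) = 12 - B*(6 - B))
-30632 - (-33*Y(3))*H(4, y) = -30632 - (-33*(12 + 3² - 6*3))*(-5*(1 + 4*(-5/4))/4) = -30632 - (-33*(12 + 9 - 18))*(-5*(1 - 5)/4) = -30632 - (-33*3)*(-5/4*(-4)) = -30632 - (-99)*5 = -30632 - 1*(-495) = -30632 + 495 = -30137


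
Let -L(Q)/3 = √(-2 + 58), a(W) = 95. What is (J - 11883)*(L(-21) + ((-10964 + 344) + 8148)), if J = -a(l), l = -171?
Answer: 29609616 + 71868*√14 ≈ 2.9879e+7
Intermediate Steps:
J = -95 (J = -1*95 = -95)
L(Q) = -6*√14 (L(Q) = -3*√(-2 + 58) = -6*√14)
(J - 11883)*(L(-21) + ((-10964 + 344) + 8148)) = (-95 - 11883)*(-6*√14 + ((-10964 + 344) + 8148)) = -11978*(-6*√14 + (-10620 + 8148)) = -11978*(-6*√14 - 2472) = -11978*(-2472 - 6*√14) = 29609616 + 71868*√14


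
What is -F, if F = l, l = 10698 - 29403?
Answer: 18705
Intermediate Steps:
l = -18705
F = -18705
-F = -1*(-18705) = 18705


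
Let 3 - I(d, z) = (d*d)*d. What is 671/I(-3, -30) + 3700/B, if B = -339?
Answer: 12941/1130 ≈ 11.452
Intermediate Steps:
I(d, z) = 3 - d³ (I(d, z) = 3 - d*d*d = 3 - d²*d = 3 - d³)
671/I(-3, -30) + 3700/B = 671/(3 - 1*(-3)³) + 3700/(-339) = 671/(3 - 1*(-27)) + 3700*(-1/339) = 671/(3 + 27) - 3700/339 = 671/30 - 3700/339 = 12941/1130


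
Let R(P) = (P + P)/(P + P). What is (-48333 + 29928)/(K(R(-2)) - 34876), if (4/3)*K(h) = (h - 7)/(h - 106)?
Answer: 1288350/2441317 ≈ 0.52773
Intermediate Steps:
R(P) = 1 (R(P) = (2*P)/((2*P)) = (2*P)*(1/(2*P)) = 1)
K(h) = 3*(-7 + h)/(4*(-106 + h)) (K(h) = 3*((h - 7)/(h - 106))/4 = 3*((-7 + h)/(-106 + h))/4 = 3*(-7 + h)/(4*(-106 + h)))
(-48333 + 29928)/(K(R(-2)) - 34876) = (-48333 + 29928)/(3*(-7 + 1)/(4*(-106 + 1)) - 34876) = -18405/((¾)*(-6)/(-105) - 34876) = -18405/((¾)*(-1/105)*(-6) - 34876) = -18405/(3/70 - 34876) = -18405/(-2441317/70) = -18405*(-70/2441317) = 1288350/2441317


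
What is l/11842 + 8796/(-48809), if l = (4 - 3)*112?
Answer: -49347812/288998089 ≈ -0.17075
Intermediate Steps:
l = 112 (l = 1*112 = 112)
l/11842 + 8796/(-48809) = 112/11842 + 8796/(-48809) = 112*(1/11842) + 8796*(-1/48809) = 56/5921 - 8796/48809 = -49347812/288998089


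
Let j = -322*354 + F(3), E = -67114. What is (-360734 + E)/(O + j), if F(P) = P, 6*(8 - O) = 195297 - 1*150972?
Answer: 855696/242729 ≈ 3.5253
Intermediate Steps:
O = -14759/2 (O = 8 - (195297 - 1*150972)/6 = 8 - (195297 - 150972)/6 = 8 - ⅙*44325 = 8 - 14775/2 = -14759/2 ≈ -7379.5)
j = -113985 (j = -322*354 + 3 = -113988 + 3 = -113985)
(-360734 + E)/(O + j) = (-360734 - 67114)/(-14759/2 - 113985) = -427848/(-242729/2) = -427848*(-2/242729) = 855696/242729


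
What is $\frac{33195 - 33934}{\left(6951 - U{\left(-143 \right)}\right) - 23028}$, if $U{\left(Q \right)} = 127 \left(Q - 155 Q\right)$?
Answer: $\frac{739}{2812871} \approx 0.00026272$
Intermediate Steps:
$U{\left(Q \right)} = - 19558 Q$ ($U{\left(Q \right)} = 127 \left(- 154 Q\right) = - 19558 Q$)
$\frac{33195 - 33934}{\left(6951 - U{\left(-143 \right)}\right) - 23028} = \frac{33195 - 33934}{\left(6951 - \left(-19558\right) \left(-143\right)\right) - 23028} = - \frac{739}{\left(6951 - 2796794\right) - 23028} = - \frac{739}{-2789843 - 23028} = - \frac{739}{-2812871} = \left(-739\right) \left(- \frac{1}{2812871}\right) = \frac{739}{2812871}$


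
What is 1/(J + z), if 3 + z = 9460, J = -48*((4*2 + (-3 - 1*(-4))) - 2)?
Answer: 1/9121 ≈ 0.00010964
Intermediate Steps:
J = -336 (J = -48*((8 + (-3 + 4)) - 2) = -48*((8 + 1) - 2) = -48*(9 - 2) = -48*7 = -336)
z = 9457 (z = -3 + 9460 = 9457)
1/(J + z) = 1/(-336 + 9457) = 1/9121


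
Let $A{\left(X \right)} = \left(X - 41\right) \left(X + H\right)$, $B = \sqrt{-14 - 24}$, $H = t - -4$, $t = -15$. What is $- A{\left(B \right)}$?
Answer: $-413 + 52 i \sqrt{38} \approx -413.0 + 320.55 i$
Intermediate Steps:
$H = -11$ ($H = -15 - -4 = -15 + 4 = -11$)
$B = i \sqrt{38}$ ($B = \sqrt{-38} = i \sqrt{38} \approx 6.1644 i$)
$A{\left(X \right)} = \left(-41 + X\right) \left(-11 + X\right)$ ($A{\left(X \right)} = \left(X - 41\right) \left(X - 11\right) = \left(X - 41\right) \left(-11 + X\right) = \left(-41 + X\right) \left(-11 + X\right)$)
$- A{\left(B \right)} = - (451 + \left(i \sqrt{38}\right)^{2} - 52 i \sqrt{38}) = - (451 - 38 - 52 i \sqrt{38}) = - (413 - 52 i \sqrt{38}) = -413 + 52 i \sqrt{38}$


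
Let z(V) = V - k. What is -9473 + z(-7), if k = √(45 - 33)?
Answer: -9480 - 2*√3 ≈ -9483.5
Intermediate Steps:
k = 2*√3 (k = √12 = 2*√3 ≈ 3.4641)
z(V) = V - 2*√3
-9473 + z(-7) = -9473 + (-7 - 2*√3) = -9480 - 2*√3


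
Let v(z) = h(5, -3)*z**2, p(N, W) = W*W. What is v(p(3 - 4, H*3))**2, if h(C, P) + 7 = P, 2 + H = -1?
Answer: 4304672100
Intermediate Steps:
H = -3 (H = -2 - 1 = -3)
h(C, P) = -7 + P
p(N, W) = W**2
v(z) = -10*z**2 (v(z) = (-7 - 3)*z**2 = -10*z**2)
v(p(3 - 4, H*3))**2 = (-10*((-3*3)**2)**2)**2 = (-10*((-9)**2)**2)**2 = (-10*81**2)**2 = (-10*6561)**2 = (-65610)**2 = 4304672100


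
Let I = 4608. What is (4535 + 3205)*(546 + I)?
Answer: 39891960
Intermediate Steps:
(4535 + 3205)*(546 + I) = (4535 + 3205)*(546 + 4608) = 7740*5154 = 39891960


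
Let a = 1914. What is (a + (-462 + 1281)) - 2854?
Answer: -121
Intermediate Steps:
(a + (-462 + 1281)) - 2854 = (1914 + (-462 + 1281)) - 2854 = (1914 + 819) - 2854 = 2733 - 2854 = -121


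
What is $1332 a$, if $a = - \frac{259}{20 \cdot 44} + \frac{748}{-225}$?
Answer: $- \frac{5302211}{1100} \approx -4820.2$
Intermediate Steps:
$a = - \frac{143303}{39600}$ ($a = - \frac{259}{880} + 748 \left(- \frac{1}{225}\right) = \left(-259\right) \frac{1}{880} - \frac{748}{225} = - \frac{259}{880} - \frac{748}{225} = - \frac{143303}{39600} \approx -3.6188$)
$1332 a = 1332 \left(- \frac{143303}{39600}\right) = - \frac{5302211}{1100}$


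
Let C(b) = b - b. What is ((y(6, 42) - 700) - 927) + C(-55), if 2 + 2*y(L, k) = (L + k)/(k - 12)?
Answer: -8136/5 ≈ -1627.2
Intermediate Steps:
C(b) = 0
y(L, k) = -1 + (L + k)/(2*(-12 + k)) (y(L, k) = -1 + ((L + k)/(k - 12))/2 = -1 + ((L + k)/(-12 + k))/2 = -1 + (L + k)/(2*(-12 + k)))
((y(6, 42) - 700) - 927) + C(-55) = (((24 + 6 - 1*42)/(2*(-12 + 42)) - 700) - 927) + 0 = (((1/2)*(24 + 6 - 42)/30 - 700) - 927) + 0 = (((1/2)*(1/30)*(-12) - 700) - 927) + 0 = ((-1/5 - 700) - 927) + 0 = (-3501/5 - 927) + 0 = -8136/5 + 0 = -8136/5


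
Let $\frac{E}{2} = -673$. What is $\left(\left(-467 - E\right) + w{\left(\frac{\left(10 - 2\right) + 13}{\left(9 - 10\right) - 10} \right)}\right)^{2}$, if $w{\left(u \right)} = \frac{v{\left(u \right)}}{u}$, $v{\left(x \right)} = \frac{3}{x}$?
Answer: $\frac{16727283556}{21609} \approx 7.7409 \cdot 10^{5}$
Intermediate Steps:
$E = -1346$ ($E = 2 \left(-673\right) = -1346$)
$w{\left(u \right)} = \frac{3}{u^{2}}$ ($w{\left(u \right)} = \frac{3 \frac{1}{u}}{u} = \frac{3}{u^{2}}$)
$\left(\left(-467 - E\right) + w{\left(\frac{\left(10 - 2\right) + 13}{\left(9 - 10\right) - 10} \right)}\right)^{2} = \left(\left(-467 - -1346\right) + \frac{3}{\frac{1}{\left(\left(9 - 10\right) - 10\right)^{2}} \left(\left(10 - 2\right) + 13\right)^{2}}\right)^{2} = \left(\left(-467 + 1346\right) + \frac{3}{\frac{1}{\left(-1 - 10\right)^{2}} \left(8 + 13\right)^{2}}\right)^{2} = \left(879 + \frac{3}{\frac{441}{121}}\right)^{2} = \left(879 + 3 \cdot \frac{121}{441}\right)^{2} = \left(879 + \frac{121}{147}\right)^{2} = \left(\frac{129334}{147}\right)^{2} = \frac{16727283556}{21609}$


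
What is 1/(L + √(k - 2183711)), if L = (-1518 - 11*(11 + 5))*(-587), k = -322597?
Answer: 71027/70627865228 - I*√626577/494395056596 ≈ 1.0057e-6 - 1.6011e-9*I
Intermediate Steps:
L = 994378 (L = (-1518 - 11*16)*(-587) = (-1518 - 176)*(-587) = -1694*(-587) = 994378)
1/(L + √(k - 2183711)) = 1/(994378 + √(-322597 - 2183711)) = 1/(994378 + √(-2506308)) = 1/(994378 + 2*I*√626577)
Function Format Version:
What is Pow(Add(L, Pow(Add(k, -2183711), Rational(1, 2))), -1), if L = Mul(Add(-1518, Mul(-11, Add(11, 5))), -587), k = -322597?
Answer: Add(Rational(71027, 70627865228), Mul(Rational(-1, 494395056596), I, Pow(626577, Rational(1, 2)))) ≈ Add(1.0057e-6, Mul(-1.6011e-9, I))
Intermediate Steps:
L = 994378 (L = Mul(Add(-1518, Mul(-11, 16)), -587) = Mul(Add(-1518, -176), -587) = Mul(-1694, -587) = 994378)
Pow(Add(L, Pow(Add(k, -2183711), Rational(1, 2))), -1) = Pow(Add(994378, Pow(Add(-322597, -2183711), Rational(1, 2))), -1) = Pow(Add(994378, Pow(-2506308, Rational(1, 2))), -1) = Pow(Add(994378, Mul(2, I, Pow(626577, Rational(1, 2)))), -1)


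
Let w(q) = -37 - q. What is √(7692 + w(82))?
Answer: √7573 ≈ 87.023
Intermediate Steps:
√(7692 + w(82)) = √(7692 + (-37 - 1*82)) = √(7692 + (-37 - 82)) = √(7692 - 119) = √7573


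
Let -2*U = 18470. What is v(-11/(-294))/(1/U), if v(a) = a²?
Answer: -1117435/86436 ≈ -12.928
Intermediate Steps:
U = -9235 (U = -½*18470 = -9235)
v(-11/(-294))/(1/U) = (-11/(-294))²/(1/(-9235)) = (-11*(-1/294))²/(-1/9235) = (11/294)²*(-9235) = (121/86436)*(-9235) = -1117435/86436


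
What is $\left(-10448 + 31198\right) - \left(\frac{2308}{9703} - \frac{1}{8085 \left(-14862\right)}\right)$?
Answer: $\frac{24192259656202637}{1165905396810} \approx 20750.0$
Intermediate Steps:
$\left(-10448 + 31198\right) - \left(\frac{2308}{9703} - \frac{1}{8085 \left(-14862\right)}\right) = 20750 + \left(\left(-2308\right) \frac{1}{9703} + \frac{1}{8085} \left(- \frac{1}{14862}\right)\right) = 20750 - \frac{277327604863}{1165905396810} = \frac{24192259656202637}{1165905396810}$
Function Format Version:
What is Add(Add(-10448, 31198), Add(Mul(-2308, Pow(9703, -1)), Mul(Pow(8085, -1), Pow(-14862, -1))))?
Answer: Rational(24192259656202637, 1165905396810) ≈ 20750.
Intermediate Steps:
Add(Add(-10448, 31198), Add(Mul(-2308, Pow(9703, -1)), Mul(Pow(8085, -1), Pow(-14862, -1)))) = Add(20750, Add(Mul(-2308, Rational(1, 9703)), Mul(Rational(1, 8085), Rational(-1, 14862)))) = Add(20750, Add(Rational(-2308, 9703), Rational(-1, 120159270))) = Add(20750, Rational(-277327604863, 1165905396810)) = Rational(24192259656202637, 1165905396810)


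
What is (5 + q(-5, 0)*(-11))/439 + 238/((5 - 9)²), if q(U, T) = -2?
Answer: 52457/3512 ≈ 14.937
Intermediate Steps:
(5 + q(-5, 0)*(-11))/439 + 238/((5 - 9)²) = (5 - 2*(-11))/439 + 238/((5 - 9)²) = (5 + 22)*(1/439) + 238/((-4)²) = 27*(1/439) + 238/16 = 27/439 + 238*(1/16) = 27/439 + 119/8 = 52457/3512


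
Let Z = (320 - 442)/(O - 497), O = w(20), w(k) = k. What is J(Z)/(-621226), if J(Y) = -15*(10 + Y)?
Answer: 12230/49387467 ≈ 0.00024763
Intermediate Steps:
O = 20
Z = 122/477 (Z = (320 - 442)/(20 - 497) = -122/(-477) = -122*(-1/477) = 122/477 ≈ 0.25576)
J(Y) = -150 - 15*Y
J(Z)/(-621226) = (-150 - 15*122/477)/(-621226) = (-150 - 610/159)*(-1/621226) = -24460/159*(-1/621226) = 12230/49387467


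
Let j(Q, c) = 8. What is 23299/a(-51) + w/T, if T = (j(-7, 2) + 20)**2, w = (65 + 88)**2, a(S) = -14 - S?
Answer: 19132549/29008 ≈ 659.56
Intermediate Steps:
w = 23409 (w = 153**2 = 23409)
T = 784 (T = (8 + 20)**2 = 28**2 = 784)
23299/a(-51) + w/T = 23299/(-14 - 1*(-51)) + 23409/784 = 23299/(-14 + 51) + 23409*(1/784) = 23299/37 + 23409/784 = 19132549/29008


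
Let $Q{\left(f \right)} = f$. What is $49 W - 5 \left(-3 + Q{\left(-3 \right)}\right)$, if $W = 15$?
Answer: $765$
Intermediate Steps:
$49 W - 5 \left(-3 + Q{\left(-3 \right)}\right) = 49 \cdot 15 - 5 \left(-3 - 3\right) = 735 - -30 = 735 + 30 = 765$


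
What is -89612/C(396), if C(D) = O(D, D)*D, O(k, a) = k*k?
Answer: -22403/15524784 ≈ -0.0014430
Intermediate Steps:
O(k, a) = k²
C(D) = D³ (C(D) = D²*D = D³)
-89612/C(396) = -89612/(396³) = -89612/62099136 = -89612*1/62099136 = -22403/15524784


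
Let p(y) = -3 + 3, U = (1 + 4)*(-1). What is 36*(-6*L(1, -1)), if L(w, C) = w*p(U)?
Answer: 0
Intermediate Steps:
U = -5 (U = 5*(-1) = -5)
p(y) = 0
L(w, C) = 0 (L(w, C) = w*0 = 0)
36*(-6*L(1, -1)) = 36*(-6*0) = 36*0 = 0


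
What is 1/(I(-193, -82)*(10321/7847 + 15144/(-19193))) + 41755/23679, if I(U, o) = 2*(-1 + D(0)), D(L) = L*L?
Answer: 3052433001541/3753404937630 ≈ 0.81324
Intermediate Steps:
D(L) = L²
I(U, o) = -2 (I(U, o) = 2*(-1 + 0²) = 2*(-1 + 0) = 2*(-1) = -2)
1/(I(-193, -82)*(10321/7847 + 15144/(-19193))) + 41755/23679 = 1/((-2)*(10321/7847 + 15144/(-19193))) + 41755/23679 = -1/(2*(10321*(1/7847) + 15144*(-1/19193))) + 41755*(1/23679) = -1/(2*(10321/7847 - 15144/19193)) + 41755/23679 = -1/(2*79255985/150607471) + 41755/23679 = -½*150607471/79255985 + 41755/23679 = -150607471/158511970 + 41755/23679 = 3052433001541/3753404937630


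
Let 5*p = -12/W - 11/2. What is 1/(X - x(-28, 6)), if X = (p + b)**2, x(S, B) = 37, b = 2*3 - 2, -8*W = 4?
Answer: 100/2229 ≈ 0.044863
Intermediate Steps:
W = -1/2 (W = -1/8*4 = -1/2 ≈ -0.50000)
p = 37/10 (p = (-12/(-1/2) - 11/2)/5 = (-12*(-2) - 11*1/2)/5 = (24 - 11/2)/5 = (1/5)*(37/2) = 37/10 ≈ 3.7000)
b = 4 (b = 6 - 2 = 4)
X = 5929/100 (X = (37/10 + 4)**2 = (77/10)**2 = 5929/100 ≈ 59.290)
1/(X - x(-28, 6)) = 1/(5929/100 - 1*37) = 1/(5929/100 - 37) = 1/(2229/100) = 100/2229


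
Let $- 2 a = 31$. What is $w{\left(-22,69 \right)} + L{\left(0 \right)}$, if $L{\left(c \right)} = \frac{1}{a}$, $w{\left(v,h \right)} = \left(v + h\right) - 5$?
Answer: $\frac{1300}{31} \approx 41.935$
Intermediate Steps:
$w{\left(v,h \right)} = -5 + h + v$ ($w{\left(v,h \right)} = \left(h + v\right) - 5 = -5 + h + v$)
$a = - \frac{31}{2}$ ($a = \left(- \frac{1}{2}\right) 31 = - \frac{31}{2} \approx -15.5$)
$L{\left(c \right)} = - \frac{2}{31}$ ($L{\left(c \right)} = \frac{1}{- \frac{31}{2}} = - \frac{2}{31}$)
$w{\left(-22,69 \right)} + L{\left(0 \right)} = \left(-5 + 69 - 22\right) - \frac{2}{31} = 42 - \frac{2}{31} = \frac{1300}{31}$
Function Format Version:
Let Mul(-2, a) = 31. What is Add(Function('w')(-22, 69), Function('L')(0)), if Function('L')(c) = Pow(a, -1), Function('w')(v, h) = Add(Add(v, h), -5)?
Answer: Rational(1300, 31) ≈ 41.935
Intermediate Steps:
Function('w')(v, h) = Add(-5, h, v) (Function('w')(v, h) = Add(Add(h, v), -5) = Add(-5, h, v))
a = Rational(-31, 2) (a = Mul(Rational(-1, 2), 31) = Rational(-31, 2) ≈ -15.500)
Function('L')(c) = Rational(-2, 31) (Function('L')(c) = Pow(Rational(-31, 2), -1) = Rational(-2, 31))
Add(Function('w')(-22, 69), Function('L')(0)) = Add(Add(-5, 69, -22), Rational(-2, 31)) = Add(42, Rational(-2, 31)) = Rational(1300, 31)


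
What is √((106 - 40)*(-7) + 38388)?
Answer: 21*√86 ≈ 194.75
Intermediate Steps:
√((106 - 40)*(-7) + 38388) = √(66*(-7) + 38388) = √(-462 + 38388) = √37926 = 21*√86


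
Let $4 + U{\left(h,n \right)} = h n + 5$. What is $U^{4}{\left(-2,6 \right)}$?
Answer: $14641$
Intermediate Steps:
$U{\left(h,n \right)} = 1 + h n$ ($U{\left(h,n \right)} = -4 + \left(h n + 5\right) = -4 + \left(5 + h n\right) = 1 + h n$)
$U^{4}{\left(-2,6 \right)} = \left(1 - 12\right)^{4} = \left(-11\right)^{4} = 14641$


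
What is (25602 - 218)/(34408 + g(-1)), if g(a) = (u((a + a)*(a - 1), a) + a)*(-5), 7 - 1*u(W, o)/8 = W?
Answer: 25384/34293 ≈ 0.74021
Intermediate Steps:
u(W, o) = 56 - 8*W
g(a) = -280 - 5*a + 80*a*(-1 + a) (g(a) = ((56 - 8*(a + a)*(a - 1)) + a)*(-5) = ((56 - 8*2*a*(-1 + a)) + a)*(-5) = ((56 - 16*a*(-1 + a)) + a)*(-5) = (56 + a - 16*a*(-1 + a))*(-5) = -280 - 5*a + 80*a*(-1 + a))
(25602 - 218)/(34408 + g(-1)) = (25602 - 218)/(34408 + (-280 - 85*(-1) + 80*(-1)**2)) = 25384/(34408 + (-280 + 85 + 80*1)) = 25384/(34408 + (-280 + 85 + 80)) = 25384/(34408 - 115) = 25384/34293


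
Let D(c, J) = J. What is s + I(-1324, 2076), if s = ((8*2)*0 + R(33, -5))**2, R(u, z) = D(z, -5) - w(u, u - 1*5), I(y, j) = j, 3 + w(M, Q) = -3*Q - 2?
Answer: 9132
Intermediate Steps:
w(M, Q) = -5 - 3*Q (w(M, Q) = -3 + (-3*Q - 2) = -3 + (-2 - 3*Q) = -5 - 3*Q)
R(u, z) = -15 + 3*u (R(u, z) = -5 - (-5 - 3*(u - 1*5)) = -5 - (-5 - 3*(u - 5)) = -5 - (-5 - 3*(-5 + u)) = -5 - (-5 + (15 - 3*u)) = -5 - (10 - 3*u) = -5 + (-10 + 3*u) = -15 + 3*u)
s = 7056 (s = ((8*2)*0 + (-15 + 3*33))**2 = (16*0 + (-15 + 99))**2 = (0 + 84)**2 = 84**2 = 7056)
s + I(-1324, 2076) = 7056 + 2076 = 9132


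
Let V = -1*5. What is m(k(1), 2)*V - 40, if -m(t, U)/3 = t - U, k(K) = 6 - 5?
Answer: -55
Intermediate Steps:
k(K) = 1
m(t, U) = -3*t + 3*U (m(t, U) = -3*(t - U) = -3*t + 3*U)
V = -5
m(k(1), 2)*V - 40 = (-3*1 + 3*2)*(-5) - 40 = (-3 + 6)*(-5) - 40 = 3*(-5) - 40 = -15 - 40 = -55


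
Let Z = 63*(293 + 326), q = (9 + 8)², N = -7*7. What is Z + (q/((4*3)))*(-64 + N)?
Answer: 435307/12 ≈ 36276.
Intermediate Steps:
N = -49
q = 289 (q = 17² = 289)
Z = 38997 (Z = 63*619 = 38997)
Z + (q/((4*3)))*(-64 + N) = 38997 + (289/((4*3)))*(-64 - 49) = 38997 + (289/12)*(-113) = 38997 - 32657/12 = 435307/12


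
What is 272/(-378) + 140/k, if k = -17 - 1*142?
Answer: -16028/10017 ≈ -1.6001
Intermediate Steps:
k = -159 (k = -17 - 142 = -159)
272/(-378) + 140/k = 272/(-378) + 140/(-159) = 272*(-1/378) + 140*(-1/159) = -136/189 - 140/159 = -16028/10017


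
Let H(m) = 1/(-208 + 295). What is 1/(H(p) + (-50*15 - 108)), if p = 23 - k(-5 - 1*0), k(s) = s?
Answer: -87/74645 ≈ -0.0011655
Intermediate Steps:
p = 28 (p = 23 - (-5 - 1*0) = 23 - (-5 + 0) = 23 - 1*(-5) = 23 + 5 = 28)
H(m) = 1/87
1/(H(p) + (-50*15 - 108)) = 1/(1/87 + (-50*15 - 108)) = 1/(1/87 + (-750 - 108)) = 1/(1/87 - 858) = 1/(-74645/87) = -87/74645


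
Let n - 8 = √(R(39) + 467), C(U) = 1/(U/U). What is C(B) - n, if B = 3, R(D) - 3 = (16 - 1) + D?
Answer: -7 - 2*√131 ≈ -29.891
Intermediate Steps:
R(D) = 18 + D (R(D) = 3 + ((16 - 1) + D) = 3 + (15 + D) = 18 + D)
C(U) = 1 (C(U) = 1/1 = 1)
n = 8 + 2*√131 (n = 8 + √((18 + 39) + 467) = 8 + √(57 + 467) = 8 + √524 = 8 + 2*√131 ≈ 30.891)
C(B) - n = 1 - (8 + 2*√131) = 1 + (-8 - 2*√131) = -7 - 2*√131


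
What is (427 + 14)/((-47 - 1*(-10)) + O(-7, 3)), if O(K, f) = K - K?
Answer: -441/37 ≈ -11.919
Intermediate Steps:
O(K, f) = 0
(427 + 14)/((-47 - 1*(-10)) + O(-7, 3)) = (427 + 14)/((-47 - 1*(-10)) + 0) = 441/((-47 + 10) + 0) = 441/(-37 + 0) = 441/(-37) = 441*(-1/37) = -441/37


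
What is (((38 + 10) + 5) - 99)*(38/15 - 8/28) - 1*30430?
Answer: -3206006/105 ≈ -30533.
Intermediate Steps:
(((38 + 10) + 5) - 99)*(38/15 - 8/28) - 1*30430 = ((48 + 5) - 99)*(38*(1/15) - 8*1/28) - 30430 = (53 - 99)*(38/15 - 2/7) - 30430 = -46*236/105 - 30430 = -10856/105 - 30430 = -3206006/105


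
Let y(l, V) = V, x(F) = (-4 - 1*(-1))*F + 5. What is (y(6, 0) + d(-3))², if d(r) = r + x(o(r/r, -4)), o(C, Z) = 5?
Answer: 169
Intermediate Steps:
x(F) = 5 - 3*F (x(F) = (-4 + 1)*F + 5 = -3*F + 5 = 5 - 3*F)
d(r) = -10 + r (d(r) = r + (5 - 3*5) = r + (5 - 15) = r - 10 = -10 + r)
(y(6, 0) + d(-3))² = (0 + (-10 - 3))² = (0 - 13)² = (-13)² = 169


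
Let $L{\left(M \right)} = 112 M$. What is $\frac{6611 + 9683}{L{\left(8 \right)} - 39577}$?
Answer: $- \frac{16294}{38681} \approx -0.42124$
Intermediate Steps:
$\frac{6611 + 9683}{L{\left(8 \right)} - 39577} = \frac{6611 + 9683}{112 \cdot 8 - 39577} = \frac{16294}{896 - 39577} = \frac{16294}{-38681} = 16294 \left(- \frac{1}{38681}\right) = - \frac{16294}{38681}$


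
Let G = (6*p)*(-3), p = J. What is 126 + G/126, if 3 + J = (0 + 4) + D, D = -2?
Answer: 883/7 ≈ 126.14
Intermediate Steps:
J = -1 (J = -3 + ((0 + 4) - 2) = -3 + (4 - 2) = -3 + 2 = -1)
p = -1
G = 18 (G = (6*(-1))*(-3) = -6*(-3) = 18)
126 + G/126 = 126 + 18/126 = 126 + 18*(1/126) = 126 + ⅐ = 883/7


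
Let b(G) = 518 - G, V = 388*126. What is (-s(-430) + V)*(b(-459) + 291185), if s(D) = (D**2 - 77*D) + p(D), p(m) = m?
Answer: -49285392104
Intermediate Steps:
s(D) = D**2 - 76*D (s(D) = (D**2 - 77*D) + D = D**2 - 76*D)
V = 48888
(-s(-430) + V)*(b(-459) + 291185) = (-(-430)*(-76 - 430) + 48888)*((518 - 1*(-459)) + 291185) = (-(-430)*(-506) + 48888)*((518 + 459) + 291185) = (-1*217580 + 48888)*(977 + 291185) = (-217580 + 48888)*292162 = -168692*292162 = -49285392104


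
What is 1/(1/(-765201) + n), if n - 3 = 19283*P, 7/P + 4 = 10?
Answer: 510134/11477929977 ≈ 4.4445e-5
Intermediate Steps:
P = 7/6 (P = 7/(-4 + 10) = 7/6 ≈ 1.1667)
n = 134999/6 (n = 3 + 19283*(7/6) = 3 + 134981/6 = 134999/6 ≈ 22500.)
1/(1/(-765201) + n) = 1/(1/(-765201) + 134999/6) = 1/(-1/765201 + 134999/6) = 1/(11477929977/510134) = 510134/11477929977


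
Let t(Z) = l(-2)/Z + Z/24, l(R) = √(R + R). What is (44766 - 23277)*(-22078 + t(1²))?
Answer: -3795465973/8 + 42978*I ≈ -4.7443e+8 + 42978.0*I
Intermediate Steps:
l(R) = √2*√R (l(R) = √(2*R) = √2*√R)
t(Z) = Z/24 + 2*I/Z (t(Z) = (√2*√(-2))/Z + Z/24 = (√2*(I*√2))/Z + Z*(1/24) = (2*I)/Z + Z/24 = 2*I/Z + Z/24 = Z/24 + 2*I/Z)
(44766 - 23277)*(-22078 + t(1²)) = (44766 - 23277)*(-22078 + ((1/24)*1² + 2*I/(1²))) = 21489*(-22078 + ((1/24)*1 + 2*I/1)) = 21489*(-22078 + (1/24 + 2*I*1)) = 21489*(-22078 + (1/24 + 2*I)) = 21489*(-529871/24 + 2*I) = -3795465973/8 + 42978*I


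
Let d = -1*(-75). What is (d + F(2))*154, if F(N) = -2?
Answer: 11242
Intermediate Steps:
d = 75
(d + F(2))*154 = (75 - 2)*154 = 73*154 = 11242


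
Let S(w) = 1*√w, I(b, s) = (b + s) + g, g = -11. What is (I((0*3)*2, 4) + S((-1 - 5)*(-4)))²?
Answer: 73 - 28*√6 ≈ 4.4143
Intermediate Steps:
I(b, s) = -11 + b + s (I(b, s) = (b + s) - 11 = -11 + b + s)
S(w) = √w
(I((0*3)*2, 4) + S((-1 - 5)*(-4)))² = ((-11 + (0*3)*2 + 4) + √((-1 - 5)*(-4)))² = ((-11 + 0*2 + 4) + √(-6*(-4)))² = ((-11 + 0 + 4) + √24)² = (-7 + 2*√6)²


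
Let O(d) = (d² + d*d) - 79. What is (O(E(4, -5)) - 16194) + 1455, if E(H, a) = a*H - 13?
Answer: -12640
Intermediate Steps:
E(H, a) = -13 + H*a (E(H, a) = H*a - 13 = -13 + H*a)
O(d) = -79 + 2*d² (O(d) = (d² + d²) - 79 = 2*d² - 79 = -79 + 2*d²)
(O(E(4, -5)) - 16194) + 1455 = ((-79 + 2*(-13 + 4*(-5))²) - 16194) + 1455 = ((-79 + 2*(-13 - 20)²) - 16194) + 1455 = ((-79 + 2*(-33)²) - 16194) + 1455 = ((-79 + 2*1089) - 16194) + 1455 = ((-79 + 2178) - 16194) + 1455 = (2099 - 16194) + 1455 = -14095 + 1455 = -12640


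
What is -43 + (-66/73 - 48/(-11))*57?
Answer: 123817/803 ≈ 154.19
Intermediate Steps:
-43 + (-66/73 - 48/(-11))*57 = -43 + (-66*1/73 - 48*(-1/11))*57 = -43 + (-66/73 + 48/11)*57 = -43 + (2778/803)*57 = -43 + 158346/803 = 123817/803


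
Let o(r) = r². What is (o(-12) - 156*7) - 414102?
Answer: -415050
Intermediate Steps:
(o(-12) - 156*7) - 414102 = ((-12)² - 156*7) - 414102 = (144 - 1092) - 414102 = -948 - 414102 = -415050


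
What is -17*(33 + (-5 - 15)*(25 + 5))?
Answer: 9639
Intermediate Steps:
-17*(33 + (-5 - 15)*(25 + 5)) = -17*(33 - 20*30) = -17*(33 - 600) = -17*(-567) = 9639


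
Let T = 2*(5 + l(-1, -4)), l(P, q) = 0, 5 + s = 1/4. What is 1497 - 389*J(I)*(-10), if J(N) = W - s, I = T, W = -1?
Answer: 32169/2 ≈ 16085.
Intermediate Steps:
s = -19/4 (s = -5 + 1/4 = -5 + ¼ = -19/4 ≈ -4.7500)
T = 10 (T = 2*(5 + 0) = 2*5 = 10)
I = 10
J(N) = 15/4 (J(N) = -1 - 1*(-19/4) = -1 + 19/4 = 15/4)
1497 - 389*J(I)*(-10) = 1497 - 5835*(-10)/4 = 1497 - 389*(-75/2) = 1497 + 29175/2 = 32169/2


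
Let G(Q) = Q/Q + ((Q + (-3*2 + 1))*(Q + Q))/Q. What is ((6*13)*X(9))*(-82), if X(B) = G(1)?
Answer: 44772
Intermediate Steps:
G(Q) = -9 + 2*Q (G(Q) = 1 + ((Q + (-6 + 1))*(2*Q))/Q = 1 + ((Q - 5)*(2*Q))/Q = 1 + ((-5 + Q)*(2*Q))/Q = 1 + (2*Q*(-5 + Q))/Q = 1 + (-10 + 2*Q) = -9 + 2*Q)
X(B) = -7 (X(B) = -9 + 2*1 = -9 + 2 = -7)
((6*13)*X(9))*(-82) = ((6*13)*(-7))*(-82) = (78*(-7))*(-82) = -546*(-82) = 44772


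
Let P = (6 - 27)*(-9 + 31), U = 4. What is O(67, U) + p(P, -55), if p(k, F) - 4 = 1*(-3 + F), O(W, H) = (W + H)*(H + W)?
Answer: 4987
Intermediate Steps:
O(W, H) = (H + W)² (O(W, H) = (H + W)*(H + W) = (H + W)²)
P = -462 (P = -21*22 = -462)
p(k, F) = 1 + F (p(k, F) = 4 + 1*(-3 + F) = 4 + (-3 + F) = 1 + F)
O(67, U) + p(P, -55) = (4 + 67)² + (1 - 55) = 71² - 54 = 5041 - 54 = 4987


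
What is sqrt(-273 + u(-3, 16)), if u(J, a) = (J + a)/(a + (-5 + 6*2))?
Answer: I*sqrt(144118)/23 ≈ 16.506*I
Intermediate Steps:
u(J, a) = (J + a)/(7 + a) (u(J, a) = (J + a)/(a + (-5 + 12)) = (J + a)/(a + 7) = (J + a)/(7 + a))
sqrt(-273 + u(-3, 16)) = sqrt(-273 + (-3 + 16)/(7 + 16)) = sqrt(-273 + 13/23) = sqrt(-6266/23) = I*sqrt(144118)/23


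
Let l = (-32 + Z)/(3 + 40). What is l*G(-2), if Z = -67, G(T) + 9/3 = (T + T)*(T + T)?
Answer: -1287/43 ≈ -29.930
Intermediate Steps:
G(T) = -3 + 4*T² (G(T) = -3 + (T + T)*(T + T) = -3 + (2*T)*(2*T) = -3 + 4*T²)
l = -99/43 (l = (-32 - 67)/(3 + 40) = -99/43 ≈ -2.3023)
l*G(-2) = -99*(-3 + 4*(-2)²)/43 = -99*(-3 + 4*4)/43 = -99*(-3 + 16)/43 = -99/43*13 = -1287/43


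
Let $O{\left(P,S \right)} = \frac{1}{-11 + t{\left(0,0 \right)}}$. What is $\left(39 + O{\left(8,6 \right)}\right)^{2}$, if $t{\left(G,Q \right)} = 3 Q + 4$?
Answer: $\frac{73984}{49} \approx 1509.9$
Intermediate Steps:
$t{\left(G,Q \right)} = 4 + 3 Q$
$O{\left(P,S \right)} = - \frac{1}{7}$ ($O{\left(P,S \right)} = \frac{1}{-11 + \left(4 + 3 \cdot 0\right)} = \frac{1}{-11 + \left(4 + 0\right)} = \frac{1}{-11 + 4} = \frac{1}{-7} = - \frac{1}{7}$)
$\left(39 + O{\left(8,6 \right)}\right)^{2} = \left(39 - \frac{1}{7}\right)^{2} = \left(\frac{272}{7}\right)^{2} = \frac{73984}{49}$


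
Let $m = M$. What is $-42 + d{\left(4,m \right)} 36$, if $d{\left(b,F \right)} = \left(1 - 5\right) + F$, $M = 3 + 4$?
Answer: $66$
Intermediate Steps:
$M = 7$
$m = 7$
$d{\left(b,F \right)} = -4 + F$
$-42 + d{\left(4,m \right)} 36 = -42 + \left(-4 + 7\right) 36 = -42 + 3 \cdot 36 = -42 + 108 = 66$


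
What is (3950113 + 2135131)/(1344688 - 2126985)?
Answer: -6085244/782297 ≈ -7.7787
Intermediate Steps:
(3950113 + 2135131)/(1344688 - 2126985) = 6085244/(-782297) = 6085244*(-1/782297) = -6085244/782297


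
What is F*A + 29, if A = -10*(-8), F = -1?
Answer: -51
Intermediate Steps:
A = 80
F*A + 29 = -1*80 + 29 = -80 + 29 = -51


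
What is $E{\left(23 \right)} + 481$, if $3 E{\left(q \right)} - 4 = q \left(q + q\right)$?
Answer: $835$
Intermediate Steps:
$E{\left(q \right)} = \frac{4}{3} + \frac{2 q^{2}}{3}$ ($E{\left(q \right)} = \frac{4}{3} + \frac{q \left(q + q\right)}{3} = \frac{4}{3} + \frac{q 2 q}{3} = \frac{4}{3} + \frac{2 q^{2}}{3}$)
$E{\left(23 \right)} + 481 = \left(\frac{4}{3} + \frac{2 \cdot 23^{2}}{3}\right) + 481 = \left(\frac{4}{3} + \frac{2}{3} \cdot 529\right) + 481 = \left(\frac{4}{3} + \frac{1058}{3}\right) + 481 = 354 + 481 = 835$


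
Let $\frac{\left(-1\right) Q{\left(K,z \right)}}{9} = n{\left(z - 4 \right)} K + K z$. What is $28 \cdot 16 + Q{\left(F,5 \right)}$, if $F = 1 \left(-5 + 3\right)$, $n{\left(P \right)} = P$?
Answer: $556$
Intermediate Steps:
$F = -2$ ($F = 1 \left(-2\right) = -2$)
$Q{\left(K,z \right)} = - 9 K z - 9 K \left(-4 + z\right)$ ($Q{\left(K,z \right)} = - 9 \left(\left(z - 4\right) K + K z\right) = - 9 \left(\left(-4 + z\right) K + K z\right) = - 9 \left(K \left(-4 + z\right) + K z\right) = - 9 \left(K z + K \left(-4 + z\right)\right) = - 9 K z - 9 K \left(-4 + z\right)$)
$28 \cdot 16 + Q{\left(F,5 \right)} = 28 \cdot 16 + 18 \left(-2\right) \left(2 - 5\right) = 448 + 18 \left(-2\right) \left(2 - 5\right) = 448 + 18 \left(-2\right) \left(-3\right) = 448 + 108 = 556$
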